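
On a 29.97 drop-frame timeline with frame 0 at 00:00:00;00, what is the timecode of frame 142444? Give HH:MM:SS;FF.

01:19:12;28

Ten DF minutes hold 17982 frames, so frame 142444 lies in block 7 (frames 125874–143855) with 16570 frames into that block.
The block's first minute is 1800 frames and the rest 1798 each; 16570 frames reaches minute 9, so 7 × 18 + 9 × 2 = 144 labels have been skipped so far.
Adding those back, label number 142444 + 144 = 142588 at 30 labels/s is 4752 s + 28 f = 1 h 19 min 12 s frame 28, i.e. 01:19:12;28.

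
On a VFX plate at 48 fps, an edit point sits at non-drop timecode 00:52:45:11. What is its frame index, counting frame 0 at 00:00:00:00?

frame 151931

Total seconds to the label: (0 × 3600 + 52 × 60 + 45) = 3165.
Frame index = 3165 × 48 + 11 = 151931.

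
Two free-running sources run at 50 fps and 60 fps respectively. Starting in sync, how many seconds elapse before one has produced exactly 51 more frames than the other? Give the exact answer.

The gap grows by |60 − 50| = 10 frames per second.
Time for a 51-frame gap: 51 ÷ (10) = 5.1 s.

5.1 seconds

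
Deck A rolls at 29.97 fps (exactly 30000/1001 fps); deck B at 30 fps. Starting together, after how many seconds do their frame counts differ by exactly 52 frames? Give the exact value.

The gap grows by |30 − 30000/1001| = 30/1001 frames per second.
Time for a 52-frame gap: 52 ÷ (30/1001) = 26026/15 s.

26026/15 seconds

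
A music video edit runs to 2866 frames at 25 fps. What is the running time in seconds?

Running time = 2866 / (25) = 114.64 s.

114.64 seconds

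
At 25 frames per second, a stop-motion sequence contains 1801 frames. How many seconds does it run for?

Running time = 1801 / (25) = 72.04 s.

72.04 seconds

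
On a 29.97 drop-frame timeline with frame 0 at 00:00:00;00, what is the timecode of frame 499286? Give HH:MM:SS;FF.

04:37:39;16

Each 10-minute DF block holds 10 × 60 × 30 − 9 × 2 = 17982 frames. 499286 ÷ 17982 → 27 full blocks, remainder 13772.
Within the partial block the first minute is 1800 frames and each further minute 1798, so 7 further minute boundaries passed. Total skipped labels = 18 × 27 + 2 × 7 = 500.
Non-drop label index = 499286 + 500 = 499786; at 30 labels/s that is 04:37:39:16, i.e. DF 04:37:39;16.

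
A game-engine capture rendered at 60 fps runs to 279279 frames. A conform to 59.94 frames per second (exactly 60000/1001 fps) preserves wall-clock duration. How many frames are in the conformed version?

Target frames = source frames × (target rate / source rate) = 279279 × (60000/1001)/(60) = 279279 × 1000/1001 = 279000.

279000 frames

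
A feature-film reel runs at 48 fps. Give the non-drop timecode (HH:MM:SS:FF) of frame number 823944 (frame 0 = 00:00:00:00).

823944 ÷ 48 = 17165 full seconds, remainder 24 frames.
17165 s = 4 h 46 min 5 s.
Timecode: 04:46:05:24.

04:46:05:24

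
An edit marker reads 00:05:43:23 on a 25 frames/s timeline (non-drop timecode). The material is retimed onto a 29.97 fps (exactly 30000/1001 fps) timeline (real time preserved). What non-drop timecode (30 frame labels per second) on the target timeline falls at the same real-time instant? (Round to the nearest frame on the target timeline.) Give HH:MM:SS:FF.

Source frame index: (0×3600 + 5×60 + 43) × 25 + 23 = 8598.
Real time: 8598 / (25) = 8598/25 s.
Target frame: (8598/25) × (30000/1001) = 10317600/1001 ≈ 10307.293 → 10307.
At 30 labels/s: frame 10307 → 00:05:43:17.

00:05:43:17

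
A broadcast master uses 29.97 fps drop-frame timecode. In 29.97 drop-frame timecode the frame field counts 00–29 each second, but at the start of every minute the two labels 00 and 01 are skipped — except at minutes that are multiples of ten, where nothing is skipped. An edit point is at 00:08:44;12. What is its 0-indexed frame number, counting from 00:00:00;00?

Complete 10-minute blocks: 0, each 17982 frames → 0.
Remaining 8 whole minutes in the current block: 1800 + 7 × 1798 = 14386 frames.
Within the current minute: 44 × 30 + 12 − 2 = 1330 (labels ;00/;01 skipped at this minute). Total = 0 + 14386 + 1330 = 15716.

15716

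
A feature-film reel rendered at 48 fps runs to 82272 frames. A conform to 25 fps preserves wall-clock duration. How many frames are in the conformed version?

42850 frames

Target frames = source frames × (target rate / source rate) = 82272 × (25)/(48) = 82272 × 25/48 = 42850.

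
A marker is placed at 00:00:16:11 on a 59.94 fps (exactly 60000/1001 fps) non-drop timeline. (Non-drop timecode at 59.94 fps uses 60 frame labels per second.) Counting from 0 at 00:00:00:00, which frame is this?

Total seconds to the label: (0 × 3600 + 0 × 60 + 16) = 16.
Frame index = 16 × 60 + 11 = 971.

971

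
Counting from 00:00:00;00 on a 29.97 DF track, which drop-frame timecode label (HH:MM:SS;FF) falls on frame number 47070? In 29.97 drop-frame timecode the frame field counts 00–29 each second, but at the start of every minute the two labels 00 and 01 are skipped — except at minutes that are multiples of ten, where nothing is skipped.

Each 10-minute DF block holds 10 × 60 × 30 − 9 × 2 = 17982 frames. 47070 ÷ 17982 → 2 full blocks, remainder 11106.
Within the partial block the first minute is 1800 frames and each further minute 1798, so 6 further minute boundaries passed. Total skipped labels = 18 × 2 + 2 × 6 = 48.
Non-drop label index = 47070 + 48 = 47118; at 30 labels/s that is 00:26:10:18, i.e. DF 00:26:10;18.

00:26:10;18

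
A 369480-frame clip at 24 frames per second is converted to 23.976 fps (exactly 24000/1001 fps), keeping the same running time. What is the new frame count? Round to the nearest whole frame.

369111 frames

Frames at target rate = 369480 × (24000/1001) / (24) = 369480000/1001 ≈ 369110.889.
Nearest whole frame: 369111.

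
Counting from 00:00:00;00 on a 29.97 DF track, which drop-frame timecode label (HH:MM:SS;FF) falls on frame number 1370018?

Each 10-minute DF block holds 10 × 60 × 30 − 9 × 2 = 17982 frames. 1370018 ÷ 17982 → 76 full blocks, remainder 3386.
Within the partial block the first minute is 1800 frames and each further minute 1798, so 1 further minute boundary passed. Total skipped labels = 18 × 76 + 2 × 1 = 1370.
Non-drop label index = 1370018 + 1370 = 1371388; at 30 labels/s that is 12:41:52:28, i.e. DF 12:41:52;28.

12:41:52;28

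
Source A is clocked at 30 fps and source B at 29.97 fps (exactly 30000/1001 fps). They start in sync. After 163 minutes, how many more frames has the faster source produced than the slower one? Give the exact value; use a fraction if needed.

163 min = 9780 s.
A emits 30 × 9780 = 293400 frames; B emits 30000/1001 × 9780 = 293400000/1001.
Difference = 293400/1001 frames (≈ 293.1069); B is behind A.

293400/1001 frames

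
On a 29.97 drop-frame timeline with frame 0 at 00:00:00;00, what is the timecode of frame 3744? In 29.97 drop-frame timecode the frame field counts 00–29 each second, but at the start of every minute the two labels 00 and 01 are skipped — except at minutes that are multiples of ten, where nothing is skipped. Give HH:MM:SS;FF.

00:02:04;28

Each 10-minute DF block holds 10 × 60 × 30 − 9 × 2 = 17982 frames. 3744 ÷ 17982 → 0 full blocks, remainder 3744.
Within the partial block the first minute is 1800 frames and each further minute 1798, so 2 further minute boundaries passed. Total skipped labels = 18 × 0 + 2 × 2 = 4.
Non-drop label index = 3744 + 4 = 3748; at 30 labels/s that is 00:02:04:28, i.e. DF 00:02:04;28.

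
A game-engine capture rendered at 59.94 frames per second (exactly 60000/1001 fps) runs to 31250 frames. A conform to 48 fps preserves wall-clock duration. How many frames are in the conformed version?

25025 frames

Target frames = source frames × (target rate / source rate) = 31250 × (48)/(60000/1001) = 31250 × 1001/1250 = 25025.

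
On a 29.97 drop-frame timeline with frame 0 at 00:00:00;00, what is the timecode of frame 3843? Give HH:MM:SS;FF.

00:02:08;07

Each 10-minute DF block holds 10 × 60 × 30 − 9 × 2 = 17982 frames. 3843 ÷ 17982 → 0 full blocks, remainder 3843.
Within the partial block the first minute is 1800 frames and each further minute 1798, so 2 further minute boundaries passed. Total skipped labels = 18 × 0 + 2 × 2 = 4.
Non-drop label index = 3843 + 4 = 3847; at 30 labels/s that is 00:02:08:07, i.e. DF 00:02:08;07.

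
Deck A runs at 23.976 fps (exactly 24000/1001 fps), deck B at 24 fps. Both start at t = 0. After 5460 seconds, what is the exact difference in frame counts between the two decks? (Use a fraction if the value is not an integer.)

1440/11 frames

A emits 24000/1001 × 5460 = 1440000/11 frames; B emits 24 × 5460 = 131040.
Difference = 1440/11 frames (≈ 130.9091); B is ahead of A.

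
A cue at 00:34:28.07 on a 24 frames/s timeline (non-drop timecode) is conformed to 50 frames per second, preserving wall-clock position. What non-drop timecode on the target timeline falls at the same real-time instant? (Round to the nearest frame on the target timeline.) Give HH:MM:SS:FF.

00:34:28:15

Source frame index: (0×3600 + 34×60 + 28) × 24 + 7 = 49639.
Real time: 49639 / (24) = 49639/24 s.
Target frame: (49639/24) × (50) = 1240975/12 ≈ 103414.583 → 103415.
At 50 labels/s: frame 103415 → 00:34:28:15.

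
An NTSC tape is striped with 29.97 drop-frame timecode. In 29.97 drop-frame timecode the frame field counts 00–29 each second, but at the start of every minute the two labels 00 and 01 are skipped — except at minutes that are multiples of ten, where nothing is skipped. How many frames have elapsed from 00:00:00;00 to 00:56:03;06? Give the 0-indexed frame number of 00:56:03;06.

Complete 10-minute blocks: 5, each 17982 frames → 89910.
Remaining 6 whole minutes in the current block: 1800 + 5 × 1798 = 10790 frames.
Within the current minute: 3 × 30 + 6 − 2 = 94 (labels ;00/;01 skipped at this minute). Total = 89910 + 10790 + 94 = 100794.

100794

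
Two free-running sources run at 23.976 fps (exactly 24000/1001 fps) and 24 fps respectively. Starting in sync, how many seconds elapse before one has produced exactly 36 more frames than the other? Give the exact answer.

1501.5 seconds

The gap grows by |24 − 24000/1001| = 24/1001 frames per second.
Time for a 36-frame gap: 36 ÷ (24/1001) = 1501.5 s.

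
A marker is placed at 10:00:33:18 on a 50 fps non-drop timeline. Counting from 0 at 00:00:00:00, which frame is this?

Total seconds to the label: (10 × 3600 + 0 × 60 + 33) = 36033.
Frame index = 36033 × 50 + 18 = 1801668.

frame 1801668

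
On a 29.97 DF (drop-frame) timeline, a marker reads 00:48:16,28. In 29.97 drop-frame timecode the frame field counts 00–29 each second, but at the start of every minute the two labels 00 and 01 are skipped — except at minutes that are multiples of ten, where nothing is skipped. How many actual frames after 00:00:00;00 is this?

86820

Complete 10-minute blocks: 4, each 17982 frames → 71928.
Remaining 8 whole minutes in the current block: 1800 + 7 × 1798 = 14386 frames.
Within the current minute: 16 × 30 + 28 − 2 = 506 (labels ;00/;01 skipped at this minute). Total = 71928 + 14386 + 506 = 86820.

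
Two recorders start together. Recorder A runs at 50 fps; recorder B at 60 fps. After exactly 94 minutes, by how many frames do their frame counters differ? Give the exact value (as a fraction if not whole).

56400 frames

94 min = 5640 s.
A emits 50 × 5640 = 282000 frames; B emits 60 × 5640 = 338400.
Difference = 56400 frames; B is ahead of A.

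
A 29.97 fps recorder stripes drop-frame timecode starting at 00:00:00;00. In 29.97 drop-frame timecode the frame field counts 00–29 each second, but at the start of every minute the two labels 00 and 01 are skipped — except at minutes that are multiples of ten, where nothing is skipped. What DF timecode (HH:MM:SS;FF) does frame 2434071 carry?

Each 10-minute DF block holds 10 × 60 × 30 − 9 × 2 = 17982 frames. 2434071 ÷ 17982 → 135 full blocks, remainder 6501.
Within the partial block the first minute is 1800 frames and each further minute 1798, so 3 further minute boundaries passed. Total skipped labels = 18 × 135 + 2 × 3 = 2436.
Non-drop label index = 2434071 + 2436 = 2436507; at 30 labels/s that is 22:33:36:27, i.e. DF 22:33:36;27.

22:33:36;27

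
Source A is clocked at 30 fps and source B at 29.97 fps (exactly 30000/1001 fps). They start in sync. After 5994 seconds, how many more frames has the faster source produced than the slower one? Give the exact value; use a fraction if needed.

179820/1001 frames

A emits 30 × 5994 = 179820 frames; B emits 30000/1001 × 5994 = 179820000/1001.
Difference = 179820/1001 frames (≈ 179.6404); B is behind A.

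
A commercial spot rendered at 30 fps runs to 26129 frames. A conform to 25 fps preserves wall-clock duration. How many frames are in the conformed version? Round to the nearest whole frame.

21774 frames

Frames at target rate = 26129 × (25) / (30) = 130645/6 ≈ 21774.167.
Nearest whole frame: 21774.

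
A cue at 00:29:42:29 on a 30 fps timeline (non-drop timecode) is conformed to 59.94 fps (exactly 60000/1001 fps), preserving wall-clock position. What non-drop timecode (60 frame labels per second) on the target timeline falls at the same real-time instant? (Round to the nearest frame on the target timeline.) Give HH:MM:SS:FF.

Source frame index: (0×3600 + 29×60 + 42) × 30 + 29 = 53489.
Real time: 53489 / (30) = 53489/30 s.
Target frame: (53489/30) × (60000/1001) = 106978000/1001 ≈ 106871.129 → 106871.
At 60 labels/s: frame 106871 → 00:29:41:11.

00:29:41:11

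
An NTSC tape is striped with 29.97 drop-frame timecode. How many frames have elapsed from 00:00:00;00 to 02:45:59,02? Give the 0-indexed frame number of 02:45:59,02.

As if non-drop at 30 labels/s: (2 × 3600 + 45 × 60 + 59) × 30 + 2 = 298772.
Minute boundaries passed: 165; those not divisible by 10: 165 − 16 = 149; dropped labels = 2 × 149 = 298.
Actual frame index = 298772 − 298 = 298474.

298474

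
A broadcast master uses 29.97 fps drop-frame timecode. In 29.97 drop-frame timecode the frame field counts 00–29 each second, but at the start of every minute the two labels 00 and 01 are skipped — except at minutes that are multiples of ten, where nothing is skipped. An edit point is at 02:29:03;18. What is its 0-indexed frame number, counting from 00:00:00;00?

As if non-drop at 30 labels/s: (2 × 3600 + 29 × 60 + 3) × 30 + 18 = 268308.
Minute boundaries passed: 149; those not divisible by 10: 149 − 14 = 135; dropped labels = 2 × 135 = 270.
Actual frame index = 268308 − 270 = 268038.

268038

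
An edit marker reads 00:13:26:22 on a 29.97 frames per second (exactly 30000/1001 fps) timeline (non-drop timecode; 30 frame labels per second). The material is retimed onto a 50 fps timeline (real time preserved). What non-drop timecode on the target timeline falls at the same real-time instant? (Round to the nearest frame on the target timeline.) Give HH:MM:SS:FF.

Source frame index: (0×3600 + 13×60 + 26) × 30 + 22 = 24202.
Real time: 24202 / (30000/1001) = 12113101/15000 s.
Target frame: (12113101/15000) × (50) = 12113101/300 ≈ 40377.003 → 40377.
At 50 labels/s: frame 40377 → 00:13:27:27.

00:13:27:27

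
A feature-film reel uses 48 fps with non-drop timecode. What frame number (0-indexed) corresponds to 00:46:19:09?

Total seconds to the label: (0 × 3600 + 46 × 60 + 19) = 2779.
Frame index = 2779 × 48 + 9 = 133401.

frame 133401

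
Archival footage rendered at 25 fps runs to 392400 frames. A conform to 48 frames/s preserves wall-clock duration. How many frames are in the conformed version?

753408 frames

Target frames = source frames × (target rate / source rate) = 392400 × (48)/(25) = 392400 × 48/25 = 753408.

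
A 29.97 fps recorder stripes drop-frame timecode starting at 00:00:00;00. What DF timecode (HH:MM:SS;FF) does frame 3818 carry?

00:02:07;12

Ten DF minutes hold 17982 frames, so frame 3818 lies in block 0 (frames 0–17981) with 3818 frames into that block.
The block's first minute is 1800 frames and the rest 1798 each; 3818 frames reaches minute 2, so 0 × 18 + 2 × 2 = 4 labels have been skipped so far.
Adding those back, label number 3818 + 4 = 3822 at 30 labels/s is 127 s + 12 f = 0 h 2 min 7 s frame 12, i.e. 00:02:07;12.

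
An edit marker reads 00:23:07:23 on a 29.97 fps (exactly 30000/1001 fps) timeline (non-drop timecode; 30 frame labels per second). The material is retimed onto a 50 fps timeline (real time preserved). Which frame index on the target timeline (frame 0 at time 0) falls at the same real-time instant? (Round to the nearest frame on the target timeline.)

Source frame index: (0×3600 + 23×60 + 7) × 30 + 23 = 41633.
Real time: 41633 / (30000/1001) = 41674633/30000 s.
Target frame: (41674633/30000) × (50) = 41674633/600 ≈ 69457.722 → 69458.

frame 69458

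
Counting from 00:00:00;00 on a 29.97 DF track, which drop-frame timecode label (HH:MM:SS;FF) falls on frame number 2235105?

20:42:58;01

Each 10-minute DF block holds 10 × 60 × 30 − 9 × 2 = 17982 frames. 2235105 ÷ 17982 → 124 full blocks, remainder 5337.
Within the partial block the first minute is 1800 frames and each further minute 1798, so 2 further minute boundaries passed. Total skipped labels = 18 × 124 + 2 × 2 = 2236.
Non-drop label index = 2235105 + 2236 = 2237341; at 30 labels/s that is 20:42:58:01, i.e. DF 20:42:58;01.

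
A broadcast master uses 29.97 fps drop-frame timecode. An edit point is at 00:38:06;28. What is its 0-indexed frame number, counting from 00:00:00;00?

68538

As if non-drop at 30 labels/s: (0 × 3600 + 38 × 60 + 6) × 30 + 28 = 68608.
Minute boundaries passed: 38; those not divisible by 10: 38 − 3 = 35; dropped labels = 2 × 35 = 70.
Actual frame index = 68608 − 70 = 68538.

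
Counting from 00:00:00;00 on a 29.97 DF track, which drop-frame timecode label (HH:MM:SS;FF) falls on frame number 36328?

00:20:12;04

Each 10-minute DF block holds 10 × 60 × 30 − 9 × 2 = 17982 frames. 36328 ÷ 17982 → 2 full blocks, remainder 364.
Within the partial block the first minute is 1800 frames and each further minute 1798, so 0 further minute boundaries passed. Total skipped labels = 18 × 2 + 2 × 0 = 36.
Non-drop label index = 36328 + 36 = 36364; at 30 labels/s that is 00:20:12:04, i.e. DF 00:20:12;04.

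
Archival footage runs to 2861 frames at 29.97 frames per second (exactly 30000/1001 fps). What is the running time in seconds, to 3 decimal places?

95.462 seconds

Running time = 2861 × 1001/30000 = 2863861/30000 s ≈ 95.462 s.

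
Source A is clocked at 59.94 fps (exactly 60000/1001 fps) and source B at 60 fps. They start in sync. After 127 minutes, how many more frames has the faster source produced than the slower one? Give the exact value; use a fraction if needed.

457200/1001 frames

127 min = 7620 s.
A emits 60000/1001 × 7620 = 457200000/1001 frames; B emits 60 × 7620 = 457200.
Difference = 457200/1001 frames (≈ 456.7433); B is ahead of A.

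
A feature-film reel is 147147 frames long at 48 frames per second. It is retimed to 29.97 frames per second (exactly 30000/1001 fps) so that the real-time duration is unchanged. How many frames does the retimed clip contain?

Target frames = source frames × (target rate / source rate) = 147147 × (30000/1001)/(48) = 147147 × 625/1001 = 91875.

91875 frames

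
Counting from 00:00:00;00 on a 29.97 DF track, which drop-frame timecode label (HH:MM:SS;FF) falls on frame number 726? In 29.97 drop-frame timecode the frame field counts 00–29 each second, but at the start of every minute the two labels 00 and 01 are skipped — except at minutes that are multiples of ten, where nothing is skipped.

00:00:24;06

Each 10-minute DF block holds 10 × 60 × 30 − 9 × 2 = 17982 frames. 726 ÷ 17982 → 0 full blocks, remainder 726.
Within the partial block the first minute is 1800 frames and each further minute 1798, so 0 further minute boundaries passed. Total skipped labels = 18 × 0 + 2 × 0 = 0.
Non-drop label index = 726 + 0 = 726; at 30 labels/s that is 00:00:24:06, i.e. DF 00:00:24;06.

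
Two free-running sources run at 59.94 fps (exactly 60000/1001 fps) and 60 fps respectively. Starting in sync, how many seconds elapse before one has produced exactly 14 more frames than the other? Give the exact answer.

The gap grows by |60 − 60000/1001| = 60/1001 frames per second.
Time for a 14-frame gap: 14 ÷ (60/1001) = 7007/30 s.

7007/30 seconds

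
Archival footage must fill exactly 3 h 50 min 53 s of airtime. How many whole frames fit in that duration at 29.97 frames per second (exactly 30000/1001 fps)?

3 h 50 min 53 s = 13853 s.
Frames = 13853 × 30000/1001 = 59370000/143 ≈ 415174.8252.
Complete frames: 415174.

415174 frames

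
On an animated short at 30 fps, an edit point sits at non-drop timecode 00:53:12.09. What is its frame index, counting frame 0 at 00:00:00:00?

Total seconds to the label: (0 × 3600 + 53 × 60 + 12) = 3192.
Frame index = 3192 × 30 + 9 = 95769.

frame 95769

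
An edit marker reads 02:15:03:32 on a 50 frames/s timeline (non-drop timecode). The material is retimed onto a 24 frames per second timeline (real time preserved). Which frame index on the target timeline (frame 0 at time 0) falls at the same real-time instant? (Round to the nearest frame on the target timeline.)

Source frame index: (2×3600 + 15×60 + 3) × 50 + 32 = 405182.
Real time: 405182 / (50) = 202591/25 s.
Target frame: (202591/25) × (24) = 4862184/25 ≈ 194487.360 → 194487.

frame 194487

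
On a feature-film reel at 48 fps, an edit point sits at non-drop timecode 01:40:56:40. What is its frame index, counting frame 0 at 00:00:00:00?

frame 290728

Total seconds to the label: (1 × 3600 + 40 × 60 + 56) = 6056.
Frame index = 6056 × 48 + 40 = 290728.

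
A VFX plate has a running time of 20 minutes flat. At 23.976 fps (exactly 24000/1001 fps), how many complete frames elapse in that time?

20 min = 1200 s.
Frames = 1200 × 24000/1001 = 28800000/1001 ≈ 28771.2288.
Complete frames: 28771.

28771 frames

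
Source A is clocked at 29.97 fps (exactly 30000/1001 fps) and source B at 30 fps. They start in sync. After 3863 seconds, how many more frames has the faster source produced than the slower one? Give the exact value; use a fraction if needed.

A emits 30000/1001 × 3863 = 115890000/1001 frames; B emits 30 × 3863 = 115890.
Difference = 115890/1001 frames (≈ 115.7742); B is ahead of A.

115890/1001 frames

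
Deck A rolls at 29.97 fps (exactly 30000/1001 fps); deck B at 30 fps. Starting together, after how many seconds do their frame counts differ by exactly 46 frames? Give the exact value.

The gap grows by |30 − 30000/1001| = 30/1001 frames per second.
Time for a 46-frame gap: 46 ÷ (30/1001) = 23023/15 s.

23023/15 seconds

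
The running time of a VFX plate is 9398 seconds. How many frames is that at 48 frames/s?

Frames = 9398 × 48 = 451104.

451104 frames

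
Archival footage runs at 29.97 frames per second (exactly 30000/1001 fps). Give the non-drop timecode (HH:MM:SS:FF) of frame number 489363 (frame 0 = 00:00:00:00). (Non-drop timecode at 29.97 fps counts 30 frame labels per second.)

04:31:52:03

489363 ÷ 30 = 16312 full seconds, remainder 3 frames.
16312 s = 4 h 31 min 52 s.
Timecode: 04:31:52:03.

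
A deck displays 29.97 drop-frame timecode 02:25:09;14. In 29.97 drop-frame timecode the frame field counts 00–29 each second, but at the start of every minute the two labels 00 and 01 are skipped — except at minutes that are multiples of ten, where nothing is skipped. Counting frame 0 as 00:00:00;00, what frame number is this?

261022

As if non-drop at 30 labels/s: (2 × 3600 + 25 × 60 + 9) × 30 + 14 = 261284.
Minute boundaries passed: 145; those not divisible by 10: 145 − 14 = 131; dropped labels = 2 × 131 = 262.
Actual frame index = 261284 − 262 = 261022.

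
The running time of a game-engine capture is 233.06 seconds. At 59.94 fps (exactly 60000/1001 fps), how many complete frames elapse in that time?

Frames = 233.06 × 60000/1001 = 13983600/1001 ≈ 13969.6304.
Complete frames: 13969.

13969 frames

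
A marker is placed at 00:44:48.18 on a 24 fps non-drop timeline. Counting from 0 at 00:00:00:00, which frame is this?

Total seconds to the label: (0 × 3600 + 44 × 60 + 48) = 2688.
Frame index = 2688 × 24 + 18 = 64530.

64530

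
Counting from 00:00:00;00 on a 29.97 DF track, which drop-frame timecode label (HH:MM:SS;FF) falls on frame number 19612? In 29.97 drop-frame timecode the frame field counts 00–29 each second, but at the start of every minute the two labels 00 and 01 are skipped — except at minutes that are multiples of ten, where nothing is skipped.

Ten DF minutes hold 17982 frames, so frame 19612 lies in block 1 (frames 17982–35963) with 1630 frames into that block.
The block's first minute is 1800 frames and the rest 1798 each; 1630 frames reaches minute 0, so 1 × 18 + 0 × 2 = 18 labels have been skipped so far.
Adding those back, label number 19612 + 18 = 19630 at 30 labels/s is 654 s + 10 f = 0 h 10 min 54 s frame 10, i.e. 00:10:54;10.

00:10:54;10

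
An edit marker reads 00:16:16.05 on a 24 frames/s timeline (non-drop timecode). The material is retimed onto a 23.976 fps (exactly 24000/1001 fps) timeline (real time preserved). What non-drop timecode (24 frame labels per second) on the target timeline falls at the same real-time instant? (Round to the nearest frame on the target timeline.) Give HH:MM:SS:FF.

Source frame index: (0×3600 + 16×60 + 16) × 24 + 5 = 23429.
Real time: 23429 / (24) = 23429/24 s.
Target frame: (23429/24) × (24000/1001) = 3347000/143 ≈ 23405.594 → 23406.
At 24 labels/s: frame 23406 → 00:16:15:06.

00:16:15:06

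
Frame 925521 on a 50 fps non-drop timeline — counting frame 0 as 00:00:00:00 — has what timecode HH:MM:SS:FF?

05:08:30:21

925521 ÷ 50 = 18510 full seconds, remainder 21 frames.
18510 s = 5 h 8 min 30 s.
Timecode: 05:08:30:21.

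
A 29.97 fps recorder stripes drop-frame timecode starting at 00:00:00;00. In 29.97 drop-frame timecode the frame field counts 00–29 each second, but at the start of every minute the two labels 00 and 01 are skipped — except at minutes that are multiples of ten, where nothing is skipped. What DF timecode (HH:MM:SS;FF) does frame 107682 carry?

Each 10-minute DF block holds 10 × 60 × 30 − 9 × 2 = 17982 frames. 107682 ÷ 17982 → 5 full blocks, remainder 17772.
Within the partial block the first minute is 1800 frames and each further minute 1798, so 9 further minute boundaries passed. Total skipped labels = 18 × 5 + 2 × 9 = 108.
Non-drop label index = 107682 + 108 = 107790; at 30 labels/s that is 00:59:53:00, i.e. DF 00:59:53;00.

00:59:53;00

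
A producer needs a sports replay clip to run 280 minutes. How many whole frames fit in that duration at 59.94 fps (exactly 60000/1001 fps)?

1006993 frames

280 min = 16800 s.
Frames = 16800 × 60000/1001 = 144000000/143 ≈ 1006993.0070.
Complete frames: 1006993.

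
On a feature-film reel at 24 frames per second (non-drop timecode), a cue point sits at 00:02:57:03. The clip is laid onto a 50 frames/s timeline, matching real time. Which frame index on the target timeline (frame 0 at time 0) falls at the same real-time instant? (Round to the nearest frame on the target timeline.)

Source frame index: (0×3600 + 2×60 + 57) × 24 + 3 = 4251.
Real time: 4251 / (24) = 1417/8 s.
Target frame: (1417/8) × (50) = 35425/4 ≈ 8856.250 → 8856.

frame 8856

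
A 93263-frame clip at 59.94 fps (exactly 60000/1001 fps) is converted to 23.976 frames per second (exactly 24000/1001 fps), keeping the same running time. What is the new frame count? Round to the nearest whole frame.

37305 frames

Frames at target rate = 93263 × (24000/1001) / (60000/1001) = 186526/5 ≈ 37305.200.
Nearest whole frame: 37305.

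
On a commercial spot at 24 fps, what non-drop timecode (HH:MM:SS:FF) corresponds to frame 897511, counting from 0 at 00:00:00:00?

897511 ÷ 24 = 37396 full seconds, remainder 7 frames.
37396 s = 10 h 23 min 16 s.
Timecode: 10:23:16:07.

10:23:16:07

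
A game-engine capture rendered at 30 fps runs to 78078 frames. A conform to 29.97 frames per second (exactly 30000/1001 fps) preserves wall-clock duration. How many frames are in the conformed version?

Target frames = source frames × (target rate / source rate) = 78078 × (30000/1001)/(30) = 78078 × 1000/1001 = 78000.

78000 frames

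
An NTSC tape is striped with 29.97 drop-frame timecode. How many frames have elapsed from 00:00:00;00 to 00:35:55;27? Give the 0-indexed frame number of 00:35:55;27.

64613

Complete 10-minute blocks: 3, each 17982 frames → 53946.
Remaining 5 whole minutes in the current block: 1800 + 4 × 1798 = 8992 frames.
Within the current minute: 55 × 30 + 27 − 2 = 1675 (labels ;00/;01 skipped at this minute). Total = 53946 + 8992 + 1675 = 64613.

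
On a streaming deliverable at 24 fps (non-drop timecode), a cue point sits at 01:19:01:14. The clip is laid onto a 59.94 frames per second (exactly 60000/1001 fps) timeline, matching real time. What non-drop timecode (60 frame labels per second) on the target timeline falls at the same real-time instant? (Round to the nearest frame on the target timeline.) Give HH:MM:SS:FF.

Source frame index: (1×3600 + 19×60 + 1) × 24 + 14 = 113798.
Real time: 113798 / (24) = 56899/12 s.
Target frame: (56899/12) × (60000/1001) = 284495000/1001 ≈ 284210.789 → 284211.
At 60 labels/s: frame 284211 → 01:18:56:51.

01:18:56:51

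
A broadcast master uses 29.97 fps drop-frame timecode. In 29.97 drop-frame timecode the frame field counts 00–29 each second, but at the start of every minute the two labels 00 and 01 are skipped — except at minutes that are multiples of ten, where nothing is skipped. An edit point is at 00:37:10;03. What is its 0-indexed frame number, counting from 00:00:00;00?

As if non-drop at 30 labels/s: (0 × 3600 + 37 × 60 + 10) × 30 + 3 = 66903.
Minute boundaries passed: 37; those not divisible by 10: 37 − 3 = 34; dropped labels = 2 × 34 = 68.
Actual frame index = 66903 − 68 = 66835.

66835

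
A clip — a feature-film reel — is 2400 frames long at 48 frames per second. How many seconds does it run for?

Running time = 2400 / (48) = 50 s.

50 seconds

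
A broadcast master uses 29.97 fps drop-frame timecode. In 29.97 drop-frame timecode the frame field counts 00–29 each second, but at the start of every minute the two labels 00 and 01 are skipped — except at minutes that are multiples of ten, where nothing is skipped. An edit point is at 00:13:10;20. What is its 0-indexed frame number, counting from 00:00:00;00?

As if non-drop at 30 labels/s: (0 × 3600 + 13 × 60 + 10) × 30 + 20 = 23720.
Minute boundaries passed: 13; those not divisible by 10: 13 − 1 = 12; dropped labels = 2 × 12 = 24.
Actual frame index = 23720 − 24 = 23696.

23696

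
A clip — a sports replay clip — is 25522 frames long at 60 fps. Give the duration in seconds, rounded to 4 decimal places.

425.3667 seconds

Running time = 25522 × 1/60 = 12761/30 s ≈ 425.3667 s.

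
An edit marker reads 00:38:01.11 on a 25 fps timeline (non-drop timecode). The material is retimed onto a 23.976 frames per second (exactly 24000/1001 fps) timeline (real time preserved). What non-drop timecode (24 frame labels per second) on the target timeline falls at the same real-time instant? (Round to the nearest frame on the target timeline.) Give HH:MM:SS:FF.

Source frame index: (0×3600 + 38×60 + 1) × 25 + 11 = 57036.
Real time: 57036 / (25) = 57036/25 s.
Target frame: (57036/25) × (24000/1001) = 7822080/143 ≈ 54699.860 → 54700.
At 24 labels/s: frame 54700 → 00:37:59:04.

00:37:59:04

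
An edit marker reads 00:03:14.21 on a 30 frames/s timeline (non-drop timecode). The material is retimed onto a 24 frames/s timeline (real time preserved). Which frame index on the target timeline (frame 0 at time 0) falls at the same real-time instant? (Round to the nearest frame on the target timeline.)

Source frame index: (0×3600 + 3×60 + 14) × 30 + 21 = 5841.
Real time: 5841 / (30) = 1947/10 s.
Target frame: (1947/10) × (24) = 23364/5 ≈ 4672.800 → 4673.

frame 4673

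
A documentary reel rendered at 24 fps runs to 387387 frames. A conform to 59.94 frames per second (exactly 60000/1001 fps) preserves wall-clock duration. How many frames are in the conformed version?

Target frames = source frames × (target rate / source rate) = 387387 × (60000/1001)/(24) = 387387 × 2500/1001 = 967500.

967500 frames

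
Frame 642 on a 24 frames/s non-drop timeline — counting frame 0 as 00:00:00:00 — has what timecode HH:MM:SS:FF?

00:00:26:18

642 ÷ 24 = 26 full seconds, remainder 18 frames.
26 s = 0 h 0 min 26 s.
Timecode: 00:00:26:18.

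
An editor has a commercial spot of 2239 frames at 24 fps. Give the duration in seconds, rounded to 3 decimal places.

93.292 seconds

Running time = 2239 × 1/24 = 2239/24 s ≈ 93.292 s.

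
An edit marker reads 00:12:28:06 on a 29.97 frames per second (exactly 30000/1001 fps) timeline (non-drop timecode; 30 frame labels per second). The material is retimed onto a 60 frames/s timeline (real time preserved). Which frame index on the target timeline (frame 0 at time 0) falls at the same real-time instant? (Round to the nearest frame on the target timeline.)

Source frame index: (0×3600 + 12×60 + 28) × 30 + 6 = 22446.
Real time: 22446 / (30000/1001) = 3744741/5000 s.
Target frame: (3744741/5000) × (60) = 11234223/250 ≈ 44936.892 → 44937.

frame 44937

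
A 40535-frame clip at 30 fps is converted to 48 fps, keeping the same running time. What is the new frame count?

Target frames = source frames × (target rate / source rate) = 40535 × (48)/(30) = 40535 × 8/5 = 64856.

64856 frames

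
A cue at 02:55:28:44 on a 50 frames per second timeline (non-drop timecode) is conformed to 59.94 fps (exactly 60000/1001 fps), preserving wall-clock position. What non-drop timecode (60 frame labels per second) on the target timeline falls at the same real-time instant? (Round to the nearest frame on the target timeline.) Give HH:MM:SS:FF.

02:55:18:22

Source frame index: (2×3600 + 55×60 + 28) × 50 + 44 = 526444.
Real time: 526444 / (50) = 263222/25 s.
Target frame: (263222/25) × (60000/1001) = 631732800/1001 ≈ 631101.698 → 631102.
At 60 labels/s: frame 631102 → 02:55:18:22.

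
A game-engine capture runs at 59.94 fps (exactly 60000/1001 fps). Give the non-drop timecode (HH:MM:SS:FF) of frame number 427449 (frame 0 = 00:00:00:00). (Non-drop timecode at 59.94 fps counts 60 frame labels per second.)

427449 ÷ 60 = 7124 full seconds, remainder 9 frames.
7124 s = 1 h 58 min 44 s.
Timecode: 01:58:44:09.

01:58:44:09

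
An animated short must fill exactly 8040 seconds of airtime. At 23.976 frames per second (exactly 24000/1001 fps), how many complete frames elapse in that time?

192767 frames

Frames = 8040 × 24000/1001 = 192960000/1001 ≈ 192767.2328.
Complete frames: 192767.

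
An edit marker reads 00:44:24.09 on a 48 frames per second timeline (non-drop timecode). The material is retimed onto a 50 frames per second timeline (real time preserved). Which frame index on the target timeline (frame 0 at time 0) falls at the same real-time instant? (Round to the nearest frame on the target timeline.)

frame 133209

Source frame index: (0×3600 + 44×60 + 24) × 48 + 9 = 127881.
Real time: 127881 / (48) = 42627/16 s.
Target frame: (42627/16) × (50) = 1065675/8 ≈ 133209.375 → 133209.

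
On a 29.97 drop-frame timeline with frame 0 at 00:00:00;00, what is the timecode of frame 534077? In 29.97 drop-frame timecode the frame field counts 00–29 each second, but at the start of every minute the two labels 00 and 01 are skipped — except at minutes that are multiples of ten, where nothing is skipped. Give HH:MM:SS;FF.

04:57:00;13

Ten DF minutes hold 17982 frames, so frame 534077 lies in block 29 (frames 521478–539459) with 12599 frames into that block.
The block's first minute is 1800 frames and the rest 1798 each; 12599 frames reaches minute 7, so 29 × 18 + 7 × 2 = 536 labels have been skipped so far.
Adding those back, label number 534077 + 536 = 534613 at 30 labels/s is 17820 s + 13 f = 4 h 57 min 0 s frame 13, i.e. 04:57:00;13.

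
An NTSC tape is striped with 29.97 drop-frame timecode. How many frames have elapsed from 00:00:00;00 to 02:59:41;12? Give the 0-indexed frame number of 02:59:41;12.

Complete 10-minute blocks: 17, each 17982 frames → 305694.
Remaining 9 whole minutes in the current block: 1800 + 8 × 1798 = 16184 frames.
Within the current minute: 41 × 30 + 12 − 2 = 1240 (labels ;00/;01 skipped at this minute). Total = 305694 + 16184 + 1240 = 323118.

323118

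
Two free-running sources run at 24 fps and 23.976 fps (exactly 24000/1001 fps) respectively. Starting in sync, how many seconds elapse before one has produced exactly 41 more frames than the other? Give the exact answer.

The gap grows by |24000/1001 − 24| = 24/1001 frames per second.
Time for a 41-frame gap: 41 ÷ (24/1001) = 41041/24 s.

41041/24 seconds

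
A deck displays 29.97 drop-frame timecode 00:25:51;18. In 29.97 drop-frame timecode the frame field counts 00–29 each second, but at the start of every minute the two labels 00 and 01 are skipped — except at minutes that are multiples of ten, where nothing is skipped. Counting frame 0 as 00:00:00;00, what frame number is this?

46502

As if non-drop at 30 labels/s: (0 × 3600 + 25 × 60 + 51) × 30 + 18 = 46548.
Minute boundaries passed: 25; those not divisible by 10: 25 − 2 = 23; dropped labels = 2 × 23 = 46.
Actual frame index = 46548 − 46 = 46502.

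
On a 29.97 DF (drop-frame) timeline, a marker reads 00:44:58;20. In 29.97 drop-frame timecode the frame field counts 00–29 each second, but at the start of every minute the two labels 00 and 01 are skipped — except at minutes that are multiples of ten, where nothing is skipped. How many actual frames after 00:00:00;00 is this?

Complete 10-minute blocks: 4, each 17982 frames → 71928.
Remaining 4 whole minutes in the current block: 1800 + 3 × 1798 = 7194 frames.
Within the current minute: 58 × 30 + 20 − 2 = 1758 (labels ;00/;01 skipped at this minute). Total = 71928 + 7194 + 1758 = 80880.

80880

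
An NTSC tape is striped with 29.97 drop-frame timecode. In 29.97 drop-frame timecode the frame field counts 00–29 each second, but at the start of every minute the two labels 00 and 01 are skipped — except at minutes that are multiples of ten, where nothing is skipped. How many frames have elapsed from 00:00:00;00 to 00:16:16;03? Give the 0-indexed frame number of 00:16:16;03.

Complete 10-minute blocks: 1, each 17982 frames → 17982.
Remaining 6 whole minutes in the current block: 1800 + 5 × 1798 = 10790 frames.
Within the current minute: 16 × 30 + 3 − 2 = 481 (labels ;00/;01 skipped at this minute). Total = 17982 + 10790 + 481 = 29253.

29253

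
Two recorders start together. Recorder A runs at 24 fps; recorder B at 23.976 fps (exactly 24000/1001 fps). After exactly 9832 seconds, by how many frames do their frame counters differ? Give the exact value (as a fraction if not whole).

A emits 24 × 9832 = 235968 frames; B emits 24000/1001 × 9832 = 235968000/1001.
Difference = 235968/1001 frames (≈ 235.7323); B is behind A.

235968/1001 frames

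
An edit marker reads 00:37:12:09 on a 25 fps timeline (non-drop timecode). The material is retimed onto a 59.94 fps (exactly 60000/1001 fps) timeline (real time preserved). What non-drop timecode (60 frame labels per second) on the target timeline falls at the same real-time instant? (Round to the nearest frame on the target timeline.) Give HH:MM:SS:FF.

Source frame index: (0×3600 + 37×60 + 12) × 25 + 9 = 55809.
Real time: 55809 / (25) = 55809/25 s.
Target frame: (55809/25) × (60000/1001) = 10303200/77 ≈ 133807.792 → 133808.
At 60 labels/s: frame 133808 → 00:37:10:08.

00:37:10:08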